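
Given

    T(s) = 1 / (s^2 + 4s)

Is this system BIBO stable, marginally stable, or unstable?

marginally stable

The denominator s^2 + 4s factors as s(s + 4), giving poles at s = 0, -4.
Since the simple pole(s) at s = 0 lie on the jω-axis with none in the right half-plane, the system is marginally stable.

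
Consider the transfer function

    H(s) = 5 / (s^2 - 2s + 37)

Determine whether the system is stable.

unstable

The denominator s^2 - 2s + 37 factors as (s^2 - 2s + 37), giving poles at s = 1 + 6j, 1 - 6j.
Since the pole(s) at s = 1 + 6j, 1 - 6j lie in the right half-plane, the system is unstable.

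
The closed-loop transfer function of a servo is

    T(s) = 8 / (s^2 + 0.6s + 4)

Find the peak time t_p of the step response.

Comparing s^2 + 0.6s + 4 to s^2 + 2ζωₙs + ωₙ²: ωₙ = 2 rad/s and ζ = 0.6/(2·2) = 0.15.
ζωₙ = 0.6/2 = 0.3, so ω_d = ωₙ√(1−ζ²) = √(ωₙ² − (ζωₙ)²) = √(4 − 0.3²) = √3.91 ≈ 1.977 rad/s.
t_p = π/ω_d = π/1.977 ≈ 1.589 s.

t_p ≈ 1.589 s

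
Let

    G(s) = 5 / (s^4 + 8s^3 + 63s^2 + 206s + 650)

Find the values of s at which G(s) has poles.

The poles are the roots of the denominator s^4 + 8s^3 + 63s^2 + 206s + 650 = 0.
No real roots exist; factor into two real quadratics: (s^2 + 2s + 26)(s^2 + 6s + 25) = 0.
Each quadratic gives a conjugate pair via the quadratic formula.

s = -1 ± 5j, -3 ± 4j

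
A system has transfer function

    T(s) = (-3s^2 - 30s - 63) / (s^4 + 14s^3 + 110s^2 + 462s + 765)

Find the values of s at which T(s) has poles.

The poles are the roots of the denominator s^4 + 14s^3 + 110s^2 + 462s + 765 = 0.
No real roots exist; factor into two real quadratics: (s^2 + 8s + 17)(s^2 + 6s + 45) = 0.
Each quadratic gives a conjugate pair via the quadratic formula.

s = -4 ± j, -3 ± 6j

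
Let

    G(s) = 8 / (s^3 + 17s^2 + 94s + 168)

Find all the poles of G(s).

The poles are the roots of the denominator s^3 + 17s^2 + 94s + 168 = 0.
Trying s = -7: the polynomial evaluates to 0, so (s + 7) is a factor.
Dividing out leaves s^2 + 10s + 24 = 0.
Factoring the quadratic: (s + 6)(s + 4) = 0.

s = -7, -6, -4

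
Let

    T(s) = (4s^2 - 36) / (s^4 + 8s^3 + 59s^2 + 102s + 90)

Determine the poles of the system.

s = -1 ± j, -3 ± 6j

The poles are the roots of the denominator s^4 + 8s^3 + 59s^2 + 102s + 90 = 0.
No real roots exist; factor into two real quadratics: (s^2 + 2s + 2)(s^2 + 6s + 45) = 0.
Each quadratic gives a conjugate pair via the quadratic formula.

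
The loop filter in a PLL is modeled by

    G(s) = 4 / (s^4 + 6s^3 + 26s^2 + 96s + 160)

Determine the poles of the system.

s = 4j, -4j, -3 + j, -3 - j

The poles are the roots of the denominator s^4 + 6s^3 + 26s^2 + 96s + 160 = 0.
No real roots exist; factor into two real quadratics: (s^2 + 16)(s^2 + 6s + 10) = 0.
Each quadratic gives a conjugate pair via the quadratic formula.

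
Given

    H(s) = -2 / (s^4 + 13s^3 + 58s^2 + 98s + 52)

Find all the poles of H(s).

The poles are the roots of the denominator s^4 + 13s^3 + 58s^2 + 98s + 52 = 0.
Trying s = -2: the polynomial evaluates to 0, so (s + 2) is a factor.
Dividing out leaves s^3 + 11s^2 + 36s + 26 = 0.
This factors further as (s^2 + 10s + 26)(s + 1) = 0.

s = -5 + j, -5 - j, -2, -1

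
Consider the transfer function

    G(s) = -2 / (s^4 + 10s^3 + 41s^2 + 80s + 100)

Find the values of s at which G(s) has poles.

The poles are the roots of the denominator s^4 + 10s^3 + 41s^2 + 80s + 100 = 0.
No real roots exist; factor into two real quadratics: (s^2 + 8s + 20)(s^2 + 2s + 5) = 0.
Each quadratic gives a conjugate pair via the quadratic formula.

s = -4 + 2j, -4 - 2j, -1 + 2j, -1 - 2j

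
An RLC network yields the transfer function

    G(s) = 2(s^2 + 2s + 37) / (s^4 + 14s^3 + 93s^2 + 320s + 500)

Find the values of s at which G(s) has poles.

The poles are the roots of the denominator s^4 + 14s^3 + 93s^2 + 320s + 500 = 0.
No real roots exist; factor into two real quadratics: (s^2 + 6s + 25)(s^2 + 8s + 20) = 0.
Each quadratic gives a conjugate pair via the quadratic formula.

s = -3 ± 4j, -4 ± 2j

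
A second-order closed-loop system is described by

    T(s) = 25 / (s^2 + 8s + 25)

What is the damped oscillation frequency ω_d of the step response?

ω_d = 3 rad/s

Comparing s^2 + 8s + 25 to s^2 + 2ζωₙs + ωₙ²: ωₙ = 5 rad/s and ζ = 8/(2·5) = 0.8.
ζωₙ = 8/2 = 4, so ω_d = ωₙ√(1−ζ²) = √(ωₙ² − (ζωₙ)²) = √(25 − 4²) = √9 = 3 rad/s.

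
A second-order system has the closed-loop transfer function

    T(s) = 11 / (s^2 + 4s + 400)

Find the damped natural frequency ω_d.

Comparing s^2 + 4s + 400 to s^2 + 2ζωₙs + ωₙ²: ωₙ = 20 rad/s and ζ = 4/(2·20) = 0.1.
ζωₙ = 4/2 = 2, so ω_d = ωₙ√(1−ζ²) = √(ωₙ² − (ζωₙ)²) = √(400 − 2²) = √396 ≈ 19.90 rad/s.

ω_d ≈ 19.90 rad/s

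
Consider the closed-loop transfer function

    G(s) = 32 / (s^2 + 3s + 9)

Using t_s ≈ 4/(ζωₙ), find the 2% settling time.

Comparing s^2 + 3s + 9 to s^2 + 2ζωₙs + ωₙ²: ωₙ = 3 rad/s and ζ = 3/(2·3) = 0.5.
ζωₙ = 3/2 = 1.5, so t_s ≈ 4/(ζωₙ) = 4/1.5 ≈ 2.667 s.

t_s ≈ 2.667 s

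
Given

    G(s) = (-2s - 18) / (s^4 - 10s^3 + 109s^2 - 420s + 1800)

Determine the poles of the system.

s = 3 ± 6j, 2 ± 6j

The poles are the roots of the denominator s^4 - 10s^3 + 109s^2 - 420s + 1800 = 0.
No real roots exist; factor into two real quadratics: (s^2 - 6s + 45)(s^2 - 4s + 40) = 0.
Each quadratic gives a conjugate pair via the quadratic formula.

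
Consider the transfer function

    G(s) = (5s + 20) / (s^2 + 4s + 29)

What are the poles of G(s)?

The poles are the roots of the denominator s^2 + 4s + 29 = 0.
Using the quadratic formula: s = (-4 ± √(-100))/2 = -2 ± 5j.

s = -2 ± 5j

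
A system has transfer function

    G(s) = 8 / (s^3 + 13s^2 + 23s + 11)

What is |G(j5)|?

Substitute s = j5: numerator = 8, denominator = -314 - j10.
|G(j5)| = |8| / |-314 - j10| = 8 / 314.16 ≈ 0.02546.

|G(j5)| ≈ 0.02546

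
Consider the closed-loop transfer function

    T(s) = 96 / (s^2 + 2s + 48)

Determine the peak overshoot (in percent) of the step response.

%OS ≈ 63.2%

Comparing s^2 + 2s + 48 to s^2 + 2ζωₙs + ωₙ²: ωₙ = √48 ≈ 6.928 rad/s and ζ = 2/(2·√48) ≈ 0.1443.
%OS = 100·exp(−πζ/√(1−ζ²)) = 100·exp(−π·0.1443/√(1−0.1443²)) ≈ 63.2%.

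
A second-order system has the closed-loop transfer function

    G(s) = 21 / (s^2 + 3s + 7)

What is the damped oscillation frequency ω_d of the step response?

ω_d ≈ 2.179 rad/s

Comparing s^2 + 3s + 7 to s^2 + 2ζωₙs + ωₙ²: ωₙ = √7 ≈ 2.646 rad/s and ζ = 3/(2·√7) ≈ 0.5669.
ζωₙ = 3/2 = 1.5, so ω_d = ωₙ√(1−ζ²) = √(ωₙ² − (ζωₙ)²) = √(7 − 1.5²) = √4.75 ≈ 2.179 rad/s.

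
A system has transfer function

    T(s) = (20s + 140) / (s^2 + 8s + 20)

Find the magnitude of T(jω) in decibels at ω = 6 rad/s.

Substitute s = j6: numerator = 140 + j120, denominator = -16 + j48.
|T(j6)| = |140 + j120| / |-16 + j48| = 184.39 / 50.596 ≈ 3.644.
In decibels: 20·log₁₀(3.644) ≈ 11.2 dB.

|T(j6)|_dB ≈ 11.2 dB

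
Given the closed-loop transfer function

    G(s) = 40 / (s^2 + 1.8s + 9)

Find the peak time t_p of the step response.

t_p ≈ 1.098 s

Comparing s^2 + 1.8s + 9 to s^2 + 2ζωₙs + ωₙ²: ωₙ = 3 rad/s and ζ = 1.8/(2·3) = 0.3.
ζωₙ = 1.8/2 = 0.9, so ω_d = ωₙ√(1−ζ²) = √(ωₙ² − (ζωₙ)²) = √(9 − 0.9²) = √8.19 ≈ 2.862 rad/s.
t_p = π/ω_d = π/2.862 ≈ 1.098 s.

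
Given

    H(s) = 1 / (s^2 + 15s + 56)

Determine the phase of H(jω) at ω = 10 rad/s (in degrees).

∠H(j10) ≈ -106.3°

At s = j10: numerator = 1, denominator = -44 + j150.
∠H = ∠num − ∠den = 0° − (106.35°) = -106.3°.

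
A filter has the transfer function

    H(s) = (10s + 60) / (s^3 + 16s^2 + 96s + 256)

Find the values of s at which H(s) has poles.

s = -4 ± 4j, -8

The poles are the roots of the denominator s^3 + 16s^2 + 96s + 256 = 0.
Trying s = -8: the polynomial evaluates to 0, so (s + 8) is a factor.
Dividing out leaves s^2 + 8s + 32 = 0.
The quadratic formula then gives s = -4 ± 4j.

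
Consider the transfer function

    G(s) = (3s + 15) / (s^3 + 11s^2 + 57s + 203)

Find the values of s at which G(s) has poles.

The poles are the roots of the denominator s^3 + 11s^2 + 57s + 203 = 0.
Trying s = -7: the polynomial evaluates to 0, so (s + 7) is a factor.
Dividing out leaves s^2 + 4s + 29 = 0.
The quadratic formula then gives s = -2 ± 5j.

s = -2 + 5j, -2 - 5j, -7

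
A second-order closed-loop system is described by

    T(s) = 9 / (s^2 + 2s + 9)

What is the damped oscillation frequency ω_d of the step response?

ω_d ≈ 2.828 rad/s

Comparing s^2 + 2s + 9 to s^2 + 2ζωₙs + ωₙ²: ωₙ = 3 rad/s and ζ = 2/(2·3) ≈ 0.3333.
ζωₙ = 2/2 = 1, so ω_d = ωₙ√(1−ζ²) = √(ωₙ² − (ζωₙ)²) = √(9 − 1²) = √8 ≈ 2.828 rad/s.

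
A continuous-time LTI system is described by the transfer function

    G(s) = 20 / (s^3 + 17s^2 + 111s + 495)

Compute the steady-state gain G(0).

Set s = 0: G(0) = (20) / (495) = 4/99.

G(0) = 4/99 ≈ 0.04040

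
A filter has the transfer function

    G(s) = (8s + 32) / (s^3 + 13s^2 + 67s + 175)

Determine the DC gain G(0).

G(0) = 32/175 ≈ 0.1829

Set s = 0: G(0) = (32) / (175) = 32/175.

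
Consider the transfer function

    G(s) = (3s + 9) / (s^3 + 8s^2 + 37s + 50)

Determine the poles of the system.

The poles are the roots of the denominator s^3 + 8s^2 + 37s + 50 = 0.
Trying s = -2: the polynomial evaluates to 0, so (s + 2) is a factor.
Dividing out leaves s^2 + 6s + 25 = 0.
The quadratic formula then gives s = -3 ± 4j.

s = -3 + 4j, -3 - 4j, -2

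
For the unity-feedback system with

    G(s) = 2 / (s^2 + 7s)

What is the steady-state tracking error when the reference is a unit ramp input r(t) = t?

G(s) has one pole at the origin.
This is a Type 1 system. Kv = lim_{s→0} s·G(s) = 2/7.
e_ss = 1/Kv = 1/(2/7) = 7/2 ≈ 3.500.

e_ss = 3.500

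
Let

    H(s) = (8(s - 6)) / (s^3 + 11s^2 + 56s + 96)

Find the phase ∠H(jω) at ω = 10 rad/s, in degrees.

∠H(j10) ≈ -82.70°

At s = j10: numerator = -48 + j80, denominator = -1004 - j440.
∠H = ∠num − ∠den = 120.96° − (-156.33°) = 277.3°, which wraps to -82.70°.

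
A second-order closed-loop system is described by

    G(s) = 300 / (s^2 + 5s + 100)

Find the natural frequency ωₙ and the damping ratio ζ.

ωₙ = 10 rad/s, ζ = 0.25

Compare the denominator to the standard form s^2 + 2ζωₙs + ωₙ².
ωₙ² = 100, so ωₙ = 10 rad/s.
2ζωₙ = 5, so ζ = 5/(2·10) = 0.25.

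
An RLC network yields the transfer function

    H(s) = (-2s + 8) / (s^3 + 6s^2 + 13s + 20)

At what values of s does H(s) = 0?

Set the numerator to zero: -2s + 8 = 0, i.e. -2·(s - 4) = 0.
So s = 4.

s = 4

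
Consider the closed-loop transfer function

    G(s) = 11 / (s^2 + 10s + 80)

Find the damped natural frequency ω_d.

Comparing s^2 + 10s + 80 to s^2 + 2ζωₙs + ωₙ²: ωₙ = √80 ≈ 8.944 rad/s and ζ = 10/(2·√80) ≈ 0.5590.
ζωₙ = 10/2 = 5, so ω_d = ωₙ√(1−ζ²) = √(ωₙ² − (ζωₙ)²) = √(80 − 5²) = √55 ≈ 7.416 rad/s.

ω_d ≈ 7.416 rad/s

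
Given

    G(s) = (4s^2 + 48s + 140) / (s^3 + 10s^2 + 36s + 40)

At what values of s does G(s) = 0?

Set the numerator to zero: 4s^2 + 48s + 140 = 0, i.e. 4·(s^2 + 12s + 35) = 0.
Factoring: (s + 5)(s + 7) = 0.

s = -5, -7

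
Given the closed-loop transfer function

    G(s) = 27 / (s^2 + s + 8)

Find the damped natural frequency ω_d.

Comparing s^2 + s + 8 to s^2 + 2ζωₙs + ωₙ²: ωₙ = √8 ≈ 2.828 rad/s and ζ = 1/(2·√8) ≈ 0.1768.
ζωₙ = 1/2 = 0.5, so ω_d = ωₙ√(1−ζ²) = √(ωₙ² − (ζωₙ)²) = √(8 − 0.5²) = √7.75 ≈ 2.784 rad/s.

ω_d ≈ 2.784 rad/s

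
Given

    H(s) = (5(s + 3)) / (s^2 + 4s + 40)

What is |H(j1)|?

Substitute s = j1: numerator = 15 + j5, denominator = 39 + j4.
|H(j1)| = |15 + j5| / |39 + j4| = 15.811 / 39.205 ≈ 0.4033.

|H(j1)| ≈ 0.4033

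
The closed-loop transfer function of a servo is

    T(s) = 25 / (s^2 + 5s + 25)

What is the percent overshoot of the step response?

Comparing s^2 + 5s + 25 to s^2 + 2ζωₙs + ωₙ²: ωₙ = 5 rad/s and ζ = 5/(2·5) = 0.5.
%OS = 100·exp(−πζ/√(1−ζ²)) = 100·exp(−π·0.5/√(1−0.5²)) ≈ 16.3%.

%OS ≈ 16.3%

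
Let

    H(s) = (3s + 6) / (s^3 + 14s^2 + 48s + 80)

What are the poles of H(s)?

The poles are the roots of the denominator s^3 + 14s^2 + 48s + 80 = 0.
Trying s = -10: the polynomial evaluates to 0, so (s + 10) is a factor.
Dividing out leaves s^2 + 4s + 8 = 0.
The quadratic formula then gives s = -2 ± 2j.

s = -2 ± 2j, -10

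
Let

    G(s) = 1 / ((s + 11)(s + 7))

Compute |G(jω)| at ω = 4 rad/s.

|G(j4)| ≈ 0.01060

Substitute s = j4: numerator = 1, denominator = 61 + j72.
|G(j4)| = |1| / |61 + j72| = 1 / 94.366 ≈ 0.01060.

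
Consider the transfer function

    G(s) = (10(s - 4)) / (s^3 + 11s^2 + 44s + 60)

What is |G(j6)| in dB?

|G(j6)|_dB ≈ -13.5 dB

Substitute s = j6: numerator = -40 + j60, denominator = -336 + j48.
|G(j6)| = |-40 + j60| / |-336 + j48| = 72.111 / 339.41 ≈ 0.2125.
In decibels: 20·log₁₀(0.2125) ≈ -13.5 dB.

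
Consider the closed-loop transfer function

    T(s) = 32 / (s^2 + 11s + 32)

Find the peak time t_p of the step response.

Comparing s^2 + 11s + 32 to s^2 + 2ζωₙs + ωₙ²: ωₙ = √32 ≈ 5.657 rad/s and ζ = 11/(2·√32) ≈ 0.9723.
ζωₙ = 11/2 = 5.5, so ω_d = ωₙ√(1−ζ²) = √(ωₙ² − (ζωₙ)²) = √(32 − 5.5²) = √1.75 ≈ 1.323 rad/s.
t_p = π/ω_d = π/1.323 ≈ 2.375 s.

t_p ≈ 2.375 s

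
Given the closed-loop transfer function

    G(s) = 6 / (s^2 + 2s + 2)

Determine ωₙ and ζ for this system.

Compare the denominator to the standard form s^2 + 2ζωₙs + ωₙ².
ωₙ² = 2, so ωₙ = √2 ≈ 1.414 rad/s.
2ζωₙ = 2, so ζ = 2/(2·√2) ≈ 0.7071.
With ζ = 0.7071 the response is underdamped.

ωₙ ≈ 1.414 rad/s, ζ ≈ 0.7071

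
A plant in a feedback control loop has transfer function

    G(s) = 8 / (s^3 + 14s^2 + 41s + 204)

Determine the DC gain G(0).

G(0) = 2/51 ≈ 0.03922

Set s = 0: G(0) = (8) / (204) = 2/51.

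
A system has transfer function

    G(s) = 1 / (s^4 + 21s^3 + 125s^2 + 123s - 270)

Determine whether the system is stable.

The denominator s^4 + 21s^3 + 125s^2 + 123s - 270 factors as (s + 9)(s + 3)(s - 1)(s + 10), giving poles at s = -9, -3, 1, -10.
Since the pole(s) at s = 1 lie in the right half-plane, the system is unstable.

unstable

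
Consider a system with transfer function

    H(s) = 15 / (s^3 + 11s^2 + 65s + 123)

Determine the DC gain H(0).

H(0) = 5/41 ≈ 0.1220

Set s = 0: H(0) = (15) / (123) = 5/41.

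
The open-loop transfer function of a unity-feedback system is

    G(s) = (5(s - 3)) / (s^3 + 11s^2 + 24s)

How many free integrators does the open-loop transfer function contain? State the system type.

The denominator has 1 factor of s at the origin (free integrator), so this is a Type 1 system.

Type 1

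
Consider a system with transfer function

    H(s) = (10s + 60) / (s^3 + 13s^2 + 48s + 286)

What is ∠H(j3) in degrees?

∠H(j3) ≈ -8.130°

At s = j3: numerator = 60 + j30, denominator = 169 + j117.
∠H = ∠num − ∠den = 26.565° − (34.695°) = -8.130°.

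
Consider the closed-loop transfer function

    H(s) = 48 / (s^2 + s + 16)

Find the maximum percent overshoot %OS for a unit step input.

%OS ≈ 67.3%

Comparing s^2 + s + 16 to s^2 + 2ζωₙs + ωₙ²: ωₙ = 4 rad/s and ζ = 1/(2·4) = 0.125.
%OS = 100·exp(−πζ/√(1−ζ²)) = 100·exp(−π·0.125/√(1−0.125²)) ≈ 67.3%.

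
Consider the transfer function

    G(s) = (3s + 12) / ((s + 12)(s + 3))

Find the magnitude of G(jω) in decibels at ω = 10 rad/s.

|G(j10)|_dB ≈ -14.1 dB

Substitute s = j10: numerator = 12 + j30, denominator = -64 + j150.
|G(j10)| = |12 + j30| / |-64 + j150| = 32.311 / 163.08 ≈ 0.1981.
In decibels: 20·log₁₀(0.1981) ≈ -14.1 dB.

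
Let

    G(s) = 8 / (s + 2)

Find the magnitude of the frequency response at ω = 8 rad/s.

Substitute s = j8: numerator = 8, denominator = 2 + j8.
|G(j8)| = |8| / |2 + j8| = 8 / 8.2462 ≈ 0.9701.

|G(j8)| ≈ 0.9701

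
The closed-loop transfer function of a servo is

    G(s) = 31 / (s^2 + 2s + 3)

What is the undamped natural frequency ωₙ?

ωₙ ≈ 1.732 rad/s

Compare the denominator to the standard form s^2 + 2ζωₙs + ωₙ².
ωₙ² = 3, so ωₙ = √3 ≈ 1.732 rad/s.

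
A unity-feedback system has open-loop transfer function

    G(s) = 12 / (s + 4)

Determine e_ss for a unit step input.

G(s) has no poles at the origin.
This is a Type 0 system. Kp = lim_{s→0} G(s) = 12/4 = 3.
e_ss = 1/(1 + Kp) = 1/(1 + 3) = 1/4 ≈ 0.2500.

e_ss = 0.2500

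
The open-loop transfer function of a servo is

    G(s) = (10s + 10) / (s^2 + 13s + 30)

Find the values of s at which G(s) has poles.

The poles are the roots of the denominator s^2 + 13s + 30 = 0.
Factoring: (s + 10)(s + 3) = 0, so s = -10 and s = -3.

s = -10, -3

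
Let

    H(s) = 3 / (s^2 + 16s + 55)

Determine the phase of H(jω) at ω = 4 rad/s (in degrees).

At s = j4: numerator = 3, denominator = 39 + j64.
∠H = ∠num − ∠den = 0° − (58.643°) = -58.64°.

∠H(j4) ≈ -58.64°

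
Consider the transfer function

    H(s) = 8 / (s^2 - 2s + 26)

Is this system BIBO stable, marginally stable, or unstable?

unstable

The denominator s^2 - 2s + 26 factors as (s^2 - 2s + 26), giving poles at s = 1 + 5j, 1 - 5j.
Since the pole(s) at s = 1 + 5j, 1 - 5j lie in the right half-plane, the system is unstable.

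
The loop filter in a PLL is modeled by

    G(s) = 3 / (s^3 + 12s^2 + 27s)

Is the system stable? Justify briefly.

marginally stable

The denominator s^3 + 12s^2 + 27s factors as s(s + 9)(s + 3), giving poles at s = 0, -9, -3.
Since the simple pole(s) at s = 0 lie on the jω-axis with none in the right half-plane, the system is marginally stable.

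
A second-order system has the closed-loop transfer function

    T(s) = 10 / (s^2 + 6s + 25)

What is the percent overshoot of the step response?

%OS ≈ 9.48%

Comparing s^2 + 6s + 25 to s^2 + 2ζωₙs + ωₙ²: ωₙ = 5 rad/s and ζ = 6/(2·5) = 0.6.
%OS = 100·exp(−πζ/√(1−ζ²)) = 100·exp(−π·0.6/√(1−0.6²)) ≈ 9.48%.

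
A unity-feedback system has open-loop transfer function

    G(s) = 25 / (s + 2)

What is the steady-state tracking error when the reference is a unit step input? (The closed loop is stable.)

e_ss = 0.07407

G(s) has no poles at the origin.
This is a Type 0 system. Kp = lim_{s→0} G(s) = 25/2.
e_ss = 1/(1 + Kp) = 1/(1 + 25/2) = 2/27 ≈ 0.07407.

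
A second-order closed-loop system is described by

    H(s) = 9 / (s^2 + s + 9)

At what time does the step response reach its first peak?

t_p ≈ 1.062 s

Comparing s^2 + s + 9 to s^2 + 2ζωₙs + ωₙ²: ωₙ = 3 rad/s and ζ = 1/(2·3) ≈ 0.1667.
ζωₙ = 1/2 = 0.5, so ω_d = ωₙ√(1−ζ²) = √(ωₙ² − (ζωₙ)²) = √(9 − 0.5²) = √8.75 ≈ 2.958 rad/s.
t_p = π/ω_d = π/2.958 ≈ 1.062 s.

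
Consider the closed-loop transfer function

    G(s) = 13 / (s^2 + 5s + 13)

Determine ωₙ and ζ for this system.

Compare the denominator to the standard form s^2 + 2ζωₙs + ωₙ².
ωₙ² = 13, so ωₙ = √13 ≈ 3.606 rad/s.
2ζωₙ = 5, so ζ = 5/(2·√13) ≈ 0.6934.

ωₙ ≈ 3.606 rad/s, ζ ≈ 0.6934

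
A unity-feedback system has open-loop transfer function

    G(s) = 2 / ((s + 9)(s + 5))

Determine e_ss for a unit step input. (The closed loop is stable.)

e_ss = 0.9574

G(s) has no poles at the origin.
This is a Type 0 system. Kp = lim_{s→0} G(s) = 2/45.
e_ss = 1/(1 + Kp) = 1/(1 + 2/45) = 45/47 ≈ 0.9574.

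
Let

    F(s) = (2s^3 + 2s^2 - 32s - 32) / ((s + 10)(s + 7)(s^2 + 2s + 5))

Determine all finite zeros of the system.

Set the numerator to zero: 2s^3 + 2s^2 - 32s - 32 = 0, i.e. 2·(s^3 + s^2 - 16s - 16) = 0.
Factoring: (s + 1)(s + 4)(s - 4) = 0.

s = -1, -4, 4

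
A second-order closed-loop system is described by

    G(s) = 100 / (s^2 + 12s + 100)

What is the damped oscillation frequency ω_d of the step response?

Comparing s^2 + 12s + 100 to s^2 + 2ζωₙs + ωₙ²: ωₙ = 10 rad/s and ζ = 12/(2·10) = 0.6.
ζωₙ = 12/2 = 6, so ω_d = ωₙ√(1−ζ²) = √(ωₙ² − (ζωₙ)²) = √(100 − 6²) = √64 = 8 rad/s.

ω_d = 8 rad/s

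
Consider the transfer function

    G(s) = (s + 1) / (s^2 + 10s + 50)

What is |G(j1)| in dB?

|G(j1)|_dB ≈ -31.0 dB

Substitute s = j1: numerator = 1 + j1, denominator = 49 + j10.
|G(j1)| = |1 + j1| / |49 + j10| = 1.4142 / 50.010 ≈ 0.02828.
In decibels: 20·log₁₀(0.02828) ≈ -31.0 dB.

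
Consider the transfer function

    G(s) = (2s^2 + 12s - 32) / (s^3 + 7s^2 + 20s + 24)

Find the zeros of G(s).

s = -8, 2

Set the numerator to zero: 2s^2 + 12s - 32 = 0, i.e. 2·(s^2 + 6s - 16) = 0.
Factoring: (s + 8)(s - 2) = 0.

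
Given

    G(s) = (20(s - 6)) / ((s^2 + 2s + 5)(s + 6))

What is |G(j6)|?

|G(j6)| ≈ 0.6017

Substitute s = j6: numerator = -120 + j120, denominator = -258 - j114.
|G(j6)| = |-120 + j120| / |-258 - j114| = 169.71 / 282.06 ≈ 0.6017.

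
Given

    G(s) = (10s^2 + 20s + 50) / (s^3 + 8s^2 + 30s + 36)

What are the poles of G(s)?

s = -3 ± 3j, -2

The poles are the roots of the denominator s^3 + 8s^2 + 30s + 36 = 0.
Trying s = -2: the polynomial evaluates to 0, so (s + 2) is a factor.
Dividing out leaves s^2 + 6s + 18 = 0.
The quadratic formula then gives s = -3 ± 3j.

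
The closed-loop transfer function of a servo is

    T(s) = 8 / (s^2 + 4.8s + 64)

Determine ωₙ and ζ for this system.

ωₙ = 8 rad/s, ζ = 0.3

Compare the denominator to the standard form s^2 + 2ζωₙs + ωₙ².
ωₙ² = 64, so ωₙ = 8 rad/s.
2ζωₙ = 4.8, so ζ = 4.8/(2·8) = 0.3.
With ζ = 0.3 the response is underdamped.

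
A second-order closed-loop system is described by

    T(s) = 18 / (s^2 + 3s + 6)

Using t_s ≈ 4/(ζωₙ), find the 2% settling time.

Comparing s^2 + 3s + 6 to s^2 + 2ζωₙs + ωₙ²: ωₙ = √6 ≈ 2.449 rad/s and ζ = 3/(2·√6) ≈ 0.6124.
ζωₙ = 3/2 = 1.5, so t_s ≈ 4/(ζωₙ) = 4/1.5 ≈ 2.667 s.

t_s ≈ 2.667 s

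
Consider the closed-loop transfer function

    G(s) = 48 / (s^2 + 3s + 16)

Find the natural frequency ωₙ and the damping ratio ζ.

ωₙ = 4 rad/s, ζ = 0.375

Compare the denominator to the standard form s^2 + 2ζωₙs + ωₙ².
ωₙ² = 16, so ωₙ = 4 rad/s.
2ζωₙ = 3, so ζ = 3/(2·4) = 0.375.
With ζ = 0.375 the response is underdamped.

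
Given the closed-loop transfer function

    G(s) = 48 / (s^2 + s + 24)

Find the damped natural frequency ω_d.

Comparing s^2 + s + 24 to s^2 + 2ζωₙs + ωₙ²: ωₙ = √24 ≈ 4.899 rad/s and ζ = 1/(2·√24) ≈ 0.1021.
ζωₙ = 1/2 = 0.5, so ω_d = ωₙ√(1−ζ²) = √(ωₙ² − (ζωₙ)²) = √(24 − 0.5²) = √23.75 ≈ 4.873 rad/s.

ω_d ≈ 4.873 rad/s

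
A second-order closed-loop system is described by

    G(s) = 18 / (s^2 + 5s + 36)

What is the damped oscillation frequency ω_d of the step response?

ω_d ≈ 5.454 rad/s

Comparing s^2 + 5s + 36 to s^2 + 2ζωₙs + ωₙ²: ωₙ = 6 rad/s and ζ = 5/(2·6) ≈ 0.4167.
ζωₙ = 5/2 = 2.5, so ω_d = ωₙ√(1−ζ²) = √(ωₙ² − (ζωₙ)²) = √(36 − 2.5²) = √29.75 ≈ 5.454 rad/s.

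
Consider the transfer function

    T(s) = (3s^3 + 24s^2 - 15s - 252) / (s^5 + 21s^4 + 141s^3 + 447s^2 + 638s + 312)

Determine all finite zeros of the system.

Set the numerator to zero: 3s^3 + 24s^2 - 15s - 252 = 0, i.e. 3·(s^3 + 8s^2 - 5s - 84) = 0.
Factoring: (s + 4)(s - 3)(s + 7) = 0.

s = -4, 3, -7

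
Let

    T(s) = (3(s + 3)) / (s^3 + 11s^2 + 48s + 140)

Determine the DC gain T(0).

T(0) = 9/140 ≈ 0.06429

Set s = 0: T(0) = (9) / (140) = 9/140.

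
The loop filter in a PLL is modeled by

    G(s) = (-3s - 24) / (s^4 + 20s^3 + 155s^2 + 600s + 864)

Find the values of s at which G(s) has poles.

s = -3, -4 + 4j, -4 - 4j, -9

The poles are the roots of the denominator s^4 + 20s^3 + 155s^2 + 600s + 864 = 0.
Trying s = -3: the polynomial evaluates to 0, so (s + 3) is a factor.
Dividing out leaves s^3 + 17s^2 + 104s + 288 = 0.
This factors further as (s^2 + 8s + 32)(s + 9) = 0.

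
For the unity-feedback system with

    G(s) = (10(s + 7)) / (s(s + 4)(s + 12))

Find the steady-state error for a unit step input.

e_ss = 0

G(s) has one pole at the origin.
This is a Type 1 system; for a step input the steady-state error is zero.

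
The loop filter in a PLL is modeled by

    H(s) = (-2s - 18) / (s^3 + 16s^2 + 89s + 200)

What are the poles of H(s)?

The poles are the roots of the denominator s^3 + 16s^2 + 89s + 200 = 0.
Trying s = -8: the polynomial evaluates to 0, so (s + 8) is a factor.
Dividing out leaves s^2 + 8s + 25 = 0.
The quadratic formula then gives s = -4 ± 3j.

s = -4 ± 3j, -8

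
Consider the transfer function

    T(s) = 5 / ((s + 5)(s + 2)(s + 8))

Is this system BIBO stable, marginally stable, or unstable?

The poles can be read from the denominator factors: s = -5, -2, -8.
Since all poles lie strictly in the left half-plane, the system is stable.

stable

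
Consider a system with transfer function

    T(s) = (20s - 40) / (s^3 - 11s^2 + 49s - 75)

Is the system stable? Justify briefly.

The denominator s^3 - 11s^2 + 49s - 75 factors as (s - 3)(s^2 - 8s + 25), giving poles at s = 3, 4 ± 3j.
Since the pole(s) at s = 3, 4 + 3j, 4 - 3j lie in the right half-plane, the system is unstable.

unstable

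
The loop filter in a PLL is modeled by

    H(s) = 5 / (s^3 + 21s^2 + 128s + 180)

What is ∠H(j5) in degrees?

∠H(j5) ≈ -123.8°

At s = j5: numerator = 5, denominator = -345 + j515.
∠H = ∠num − ∠den = 0° − (123.82°) = -123.8°.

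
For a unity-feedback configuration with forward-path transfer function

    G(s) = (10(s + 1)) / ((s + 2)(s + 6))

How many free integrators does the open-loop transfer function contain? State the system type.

The denominator has no factor of s at the origin — no free integrator — so this is a Type 0 system.

Type 0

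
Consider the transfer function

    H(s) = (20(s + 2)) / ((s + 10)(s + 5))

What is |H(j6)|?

Substitute s = j6: numerator = 40 + j120, denominator = 14 + j90.
|H(j6)| = |40 + j120| / |14 + j90| = 126.49 / 91.082 ≈ 1.389.

|H(j6)| ≈ 1.389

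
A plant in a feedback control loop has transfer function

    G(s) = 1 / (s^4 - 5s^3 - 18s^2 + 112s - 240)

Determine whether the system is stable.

The denominator s^4 - 5s^3 - 18s^2 + 112s - 240 factors as (s^2 - 4s + 8)(s + 5)(s - 6), giving poles at s = 2 ± 2j, -5, 6.
Since the pole(s) at s = 2 ± 2j, 6 lie in the right half-plane, the system is unstable.

unstable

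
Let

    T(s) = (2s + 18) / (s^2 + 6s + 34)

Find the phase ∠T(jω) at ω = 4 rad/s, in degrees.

At s = j4: numerator = 18 + j8, denominator = 18 + j24.
∠T = ∠num − ∠den = 23.962° − (53.130°) = -29.17°.

∠T(j4) ≈ -29.17°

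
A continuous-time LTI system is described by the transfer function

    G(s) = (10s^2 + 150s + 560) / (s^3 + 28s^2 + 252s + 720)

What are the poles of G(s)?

s = -10, -6, -12

The poles are the roots of the denominator s^3 + 28s^2 + 252s + 720 = 0.
Trying s = -10: the polynomial evaluates to 0, so (s + 10) is a factor.
Dividing out leaves s^2 + 18s + 72 = 0.
Factoring the quadratic: (s + 6)(s + 12) = 0.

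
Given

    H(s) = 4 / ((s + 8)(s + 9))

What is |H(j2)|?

Substitute s = j2: numerator = 4, denominator = 68 + j34.
|H(j2)| = |4| / |68 + j34| = 4 / 76.026 ≈ 0.05261.

|H(j2)| ≈ 0.05261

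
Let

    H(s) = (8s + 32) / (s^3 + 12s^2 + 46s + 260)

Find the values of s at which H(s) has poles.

The poles are the roots of the denominator s^3 + 12s^2 + 46s + 260 = 0.
Trying s = -10: the polynomial evaluates to 0, so (s + 10) is a factor.
Dividing out leaves s^2 + 2s + 26 = 0.
The quadratic formula then gives s = -1 ± 5j.

s = -1 ± 5j, -10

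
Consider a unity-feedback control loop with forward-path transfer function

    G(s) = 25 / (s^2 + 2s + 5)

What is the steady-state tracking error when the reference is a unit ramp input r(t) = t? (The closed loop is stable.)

G(s) has no poles at the origin.
This is a Type 0 system; Kv = lim_{s→0} s·G(s) = 0, so the steady-state error for a ramp input is infinite.

e_ss = ∞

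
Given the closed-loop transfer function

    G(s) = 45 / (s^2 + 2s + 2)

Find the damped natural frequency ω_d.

Comparing s^2 + 2s + 2 to s^2 + 2ζωₙs + ωₙ²: ωₙ = √2 ≈ 1.414 rad/s and ζ = 2/(2·√2) ≈ 0.7071.
ζωₙ = 2/2 = 1, so ω_d = ωₙ√(1−ζ²) = √(ωₙ² − (ζωₙ)²) = √(2 − 1²) = √1 = 1 rad/s.

ω_d = 1 rad/s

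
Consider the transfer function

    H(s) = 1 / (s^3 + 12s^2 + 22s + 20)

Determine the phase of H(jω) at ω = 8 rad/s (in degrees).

∠H(j8) ≈ 155.8°

At s = j8: numerator = 1, denominator = -748 - j336.
∠H = ∠num − ∠den = 0° − (-155.81°) = 155.8°.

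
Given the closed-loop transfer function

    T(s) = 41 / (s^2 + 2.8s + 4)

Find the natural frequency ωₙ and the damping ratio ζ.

Compare the denominator to the standard form s^2 + 2ζωₙs + ωₙ².
ωₙ² = 4, so ωₙ = 2 rad/s.
2ζωₙ = 2.8, so ζ = 2.8/(2·2) = 0.7.

ωₙ = 2 rad/s, ζ = 0.7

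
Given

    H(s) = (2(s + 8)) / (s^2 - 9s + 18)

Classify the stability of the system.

The denominator s^2 - 9s + 18 factors as (s - 3)(s - 6), giving poles at s = 3, 6.
Since the pole(s) at s = 3, 6 lie in the right half-plane, the system is unstable.

unstable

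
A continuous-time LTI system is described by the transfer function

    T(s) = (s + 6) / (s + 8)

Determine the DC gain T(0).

T(0) = 3/4 ≈ 0.7500

Set s = 0: T(0) = (6) / (8) = 3/4.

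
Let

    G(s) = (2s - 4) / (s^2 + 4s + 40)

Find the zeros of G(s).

Set the numerator to zero: 2s - 4 = 0, i.e. 2·(s - 2) = 0.
So s = 2.

s = 2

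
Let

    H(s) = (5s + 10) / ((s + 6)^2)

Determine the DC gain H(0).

H(0) = 5/18 ≈ 0.2778

Set s = 0: H(0) = (10) / (36) = 5/18.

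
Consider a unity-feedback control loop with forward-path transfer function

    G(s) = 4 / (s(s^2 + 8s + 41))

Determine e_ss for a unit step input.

G(s) has one pole at the origin.
This is a Type 1 system; for a step input the steady-state error is zero.

e_ss = 0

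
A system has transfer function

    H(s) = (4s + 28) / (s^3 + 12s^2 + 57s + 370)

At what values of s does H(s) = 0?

s = -7

Set the numerator to zero: 4s + 28 = 0, i.e. 4·(s + 7) = 0.
So s = -7.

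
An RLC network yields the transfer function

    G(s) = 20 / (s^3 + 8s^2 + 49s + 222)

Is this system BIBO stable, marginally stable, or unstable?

The denominator s^3 + 8s^2 + 49s + 222 factors as (s + 6)(s^2 + 2s + 37), giving poles at s = -6, -1 + 6j, -1 - 6j.
Since all poles lie strictly in the left half-plane, the system is stable.

stable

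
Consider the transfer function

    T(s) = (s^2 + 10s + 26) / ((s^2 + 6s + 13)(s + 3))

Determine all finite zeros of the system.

s = -5 + j, -5 - j

Set the numerator to zero: s^2 + 10s + 26 = 0.
Factoring: (s^2 + 10s + 26) = 0.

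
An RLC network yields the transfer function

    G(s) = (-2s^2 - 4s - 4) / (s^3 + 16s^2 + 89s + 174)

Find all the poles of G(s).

s = -5 ± 2j, -6

The poles are the roots of the denominator s^3 + 16s^2 + 89s + 174 = 0.
Trying s = -6: the polynomial evaluates to 0, so (s + 6) is a factor.
Dividing out leaves s^2 + 10s + 29 = 0.
The quadratic formula then gives s = -5 ± 2j.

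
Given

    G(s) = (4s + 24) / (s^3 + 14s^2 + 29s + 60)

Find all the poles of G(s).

The poles are the roots of the denominator s^3 + 14s^2 + 29s + 60 = 0.
Trying s = -12: the polynomial evaluates to 0, so (s + 12) is a factor.
Dividing out leaves s^2 + 2s + 5 = 0.
The quadratic formula then gives s = -1 ± 2j.

s = -12, -1 ± 2j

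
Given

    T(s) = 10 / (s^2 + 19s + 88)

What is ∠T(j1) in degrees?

At s = j1: numerator = 10, denominator = 87 + j19.
∠T = ∠num − ∠den = 0° − (12.319°) = -12.32°.

∠T(j1) ≈ -12.32°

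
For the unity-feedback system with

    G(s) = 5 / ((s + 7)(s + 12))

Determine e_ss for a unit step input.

G(s) has no poles at the origin.
This is a Type 0 system. Kp = lim_{s→0} G(s) = 5/84.
e_ss = 1/(1 + Kp) = 1/(1 + 5/84) = 84/89 ≈ 0.9438.

e_ss = 0.9438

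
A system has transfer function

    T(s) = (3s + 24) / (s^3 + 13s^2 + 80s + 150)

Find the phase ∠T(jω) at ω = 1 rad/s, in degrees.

∠T(j1) ≈ -22.84°

At s = j1: numerator = 24 + j3, denominator = 137 + j79.
∠T = ∠num − ∠den = 7.1250° − (29.970°) = -22.84°.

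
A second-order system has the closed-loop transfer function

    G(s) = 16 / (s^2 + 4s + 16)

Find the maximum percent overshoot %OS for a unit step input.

%OS ≈ 16.3%

Comparing s^2 + 4s + 16 to s^2 + 2ζωₙs + ωₙ²: ωₙ = 4 rad/s and ζ = 4/(2·4) = 0.5.
%OS = 100·exp(−πζ/√(1−ζ²)) = 100·exp(−π·0.5/√(1−0.5²)) ≈ 16.3%.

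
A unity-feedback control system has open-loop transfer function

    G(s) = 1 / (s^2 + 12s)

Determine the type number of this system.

Type 1

Factor s from the denominator: s^2 + 12s = s·(s + 12).
There is 1 pole at the origin, so the system is Type 1.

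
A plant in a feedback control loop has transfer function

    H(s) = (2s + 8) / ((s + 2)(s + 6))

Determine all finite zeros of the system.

Set the numerator to zero: 2s + 8 = 0, i.e. 2·(s + 4) = 0.
So s = -4.

s = -4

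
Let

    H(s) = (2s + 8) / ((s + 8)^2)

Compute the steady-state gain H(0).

H(0) = 1/8 ≈ 0.1250

Set s = 0: H(0) = (8) / (64) = 1/8.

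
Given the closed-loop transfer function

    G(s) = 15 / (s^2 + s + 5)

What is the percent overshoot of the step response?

%OS ≈ 48.6%

Comparing s^2 + s + 5 to s^2 + 2ζωₙs + ωₙ²: ωₙ = √5 ≈ 2.236 rad/s and ζ = 1/(2·√5) ≈ 0.2236.
%OS = 100·exp(−πζ/√(1−ζ²)) = 100·exp(−π·0.2236/√(1−0.2236²)) ≈ 48.6%.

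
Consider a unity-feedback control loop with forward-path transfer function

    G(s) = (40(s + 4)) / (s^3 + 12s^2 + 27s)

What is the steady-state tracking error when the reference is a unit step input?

e_ss = 0

G(s) has one pole at the origin.
This is a Type 1 system; for a step input the steady-state error is zero.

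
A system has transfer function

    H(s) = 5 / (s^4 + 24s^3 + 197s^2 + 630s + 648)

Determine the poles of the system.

The poles are the roots of the denominator s^4 + 24s^3 + 197s^2 + 630s + 648 = 0.
Trying s = -2: the polynomial evaluates to 0, so (s + 2) is a factor.
Dividing out leaves s^3 + 22s^2 + 153s + 324 = 0.
This factors further as (s + 9)^2(s + 4) = 0.

s = -2, -9, -4, -9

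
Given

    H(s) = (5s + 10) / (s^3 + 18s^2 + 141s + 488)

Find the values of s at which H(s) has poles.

s = -5 ± 6j, -8

The poles are the roots of the denominator s^3 + 18s^2 + 141s + 488 = 0.
Trying s = -8: the polynomial evaluates to 0, so (s + 8) is a factor.
Dividing out leaves s^2 + 10s + 61 = 0.
The quadratic formula then gives s = -5 ± 6j.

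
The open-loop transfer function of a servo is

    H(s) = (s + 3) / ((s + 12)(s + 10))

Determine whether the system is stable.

The poles can be read from the denominator factors: s = -12, -10.
Since all poles lie strictly in the left half-plane, the system is stable.

stable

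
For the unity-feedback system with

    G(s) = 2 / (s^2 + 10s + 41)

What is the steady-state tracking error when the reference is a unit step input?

G(s) has no poles at the origin.
This is a Type 0 system. Kp = lim_{s→0} G(s) = 2/41.
e_ss = 1/(1 + Kp) = 1/(1 + 2/41) = 41/43 ≈ 0.9535.

e_ss = 0.9535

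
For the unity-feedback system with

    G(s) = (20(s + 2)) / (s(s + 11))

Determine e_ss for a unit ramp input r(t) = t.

e_ss = 0.2750

G(s) has one pole at the origin.
This is a Type 1 system. Kv = lim_{s→0} s·G(s) = 40/11.
e_ss = 1/Kv = 1/(40/11) = 11/40 ≈ 0.2750.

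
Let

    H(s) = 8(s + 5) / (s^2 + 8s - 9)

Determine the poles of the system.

s = -9, 1

The poles are the roots of the denominator s^2 + 8s - 9 = 0.
Factoring: (s + 9)(s - 1) = 0, so s = -9 and s = 1.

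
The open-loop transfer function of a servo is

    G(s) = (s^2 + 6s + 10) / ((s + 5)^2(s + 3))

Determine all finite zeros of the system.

Set the numerator to zero: s^2 + 6s + 10 = 0.
Factoring: (s^2 + 6s + 10) = 0.

s = -3 ± j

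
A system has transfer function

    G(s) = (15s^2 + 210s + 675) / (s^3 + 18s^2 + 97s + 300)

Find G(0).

Set s = 0: G(0) = (675) / (300) = 9/4.

G(0) = 9/4 ≈ 2.250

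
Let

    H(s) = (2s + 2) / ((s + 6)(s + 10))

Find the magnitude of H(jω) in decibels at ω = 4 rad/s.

|H(j4)|_dB ≈ -19.5 dB

Substitute s = j4: numerator = 2 + j8, denominator = 44 + j64.
|H(j4)| = |2 + j8| / |44 + j64| = 8.2462 / 77.666 ≈ 0.1062.
In decibels: 20·log₁₀(0.1062) ≈ -19.5 dB.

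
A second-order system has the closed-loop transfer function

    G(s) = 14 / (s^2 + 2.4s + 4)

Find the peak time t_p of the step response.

Comparing s^2 + 2.4s + 4 to s^2 + 2ζωₙs + ωₙ²: ωₙ = 2 rad/s and ζ = 2.4/(2·2) = 0.6.
ζωₙ = 2.4/2 = 1.2, so ω_d = ωₙ√(1−ζ²) = √(ωₙ² − (ζωₙ)²) = √(4 − 1.2²) = √2.56 = 1.600 rad/s.
t_p = π/ω_d = π/1.600 ≈ 1.963 s.

t_p ≈ 1.963 s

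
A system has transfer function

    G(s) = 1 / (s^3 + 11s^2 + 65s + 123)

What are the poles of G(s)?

s = -4 + 5j, -4 - 5j, -3

The poles are the roots of the denominator s^3 + 11s^2 + 65s + 123 = 0.
Trying s = -3: the polynomial evaluates to 0, so (s + 3) is a factor.
Dividing out leaves s^2 + 8s + 41 = 0.
The quadratic formula then gives s = -4 ± 5j.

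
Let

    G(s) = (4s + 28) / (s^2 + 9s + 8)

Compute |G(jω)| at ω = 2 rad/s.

|G(j2)| ≈ 1.579

Substitute s = j2: numerator = 28 + j8, denominator = 4 + j18.
|G(j2)| = |28 + j8| / |4 + j18| = 29.120 / 18.439 ≈ 1.579.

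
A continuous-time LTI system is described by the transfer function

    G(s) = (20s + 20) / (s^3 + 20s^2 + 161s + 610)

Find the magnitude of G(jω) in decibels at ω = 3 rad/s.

Substitute s = j3: numerator = 20 + j60, denominator = 430 + j456.
|G(j3)| = |20 + j60| / |430 + j456| = 63.246 / 626.77 ≈ 0.1009.
In decibels: 20·log₁₀(0.1009) ≈ -19.9 dB.

|G(j3)|_dB ≈ -19.9 dB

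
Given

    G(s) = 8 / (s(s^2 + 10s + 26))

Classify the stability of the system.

The poles can be read from the denominator factors: s = 0, -5 ± j.
Since the simple pole(s) at s = 0 lie on the jω-axis with none in the right half-plane, the system is marginally stable.

marginally stable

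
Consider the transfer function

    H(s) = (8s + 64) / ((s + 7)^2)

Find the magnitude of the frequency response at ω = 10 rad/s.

Substitute s = j10: numerator = 64 + j80, denominator = -51 + j140.
|H(j10)| = |64 + j80| / |-51 + j140| = 102.45 / 149 ≈ 0.6876.

|H(j10)| ≈ 0.6876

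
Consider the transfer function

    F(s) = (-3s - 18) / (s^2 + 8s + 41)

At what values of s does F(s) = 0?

s = -6

Set the numerator to zero: -3s - 18 = 0, i.e. -3·(s + 6) = 0.
So s = -6.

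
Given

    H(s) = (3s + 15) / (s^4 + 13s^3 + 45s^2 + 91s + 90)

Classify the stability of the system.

The denominator s^4 + 13s^3 + 45s^2 + 91s + 90 factors as (s + 9)(s + 2)(s^2 + 2s + 5), giving poles at s = -9, -2, -1 + 2j, -1 - 2j.
Since all poles lie strictly in the left half-plane, the system is stable.

stable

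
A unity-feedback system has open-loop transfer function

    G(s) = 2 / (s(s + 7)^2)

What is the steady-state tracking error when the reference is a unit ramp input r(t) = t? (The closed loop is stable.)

G(s) has one pole at the origin.
This is a Type 1 system. Kv = lim_{s→0} s·G(s) = 2/49.
e_ss = 1/Kv = 1/(2/49) = 49/2 ≈ 24.50.

e_ss = 24.50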